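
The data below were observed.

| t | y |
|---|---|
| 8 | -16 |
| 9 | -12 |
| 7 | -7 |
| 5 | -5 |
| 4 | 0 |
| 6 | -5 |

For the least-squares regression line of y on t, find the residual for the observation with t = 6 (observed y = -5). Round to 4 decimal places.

1.1429

n = 6, Σx = 39, Σy = -45, Σxy = -340, Σx² = 271
Sxx = Σx² − (Σx)²/n = 271 − 253.5 = 17.5
Sxy = Σxy − (Σx)(Σy)/n = -340 − (-292.5) = -47.5
b = Sxy/Sxx = -47.5/17.5 = -2.714286
a = ȳ − b·x̄ = -7.5 − (-2.714286)·6.5 = 10.142857
ŷ(6) = 10.142857 + (-2.714286)·6 = -6.142857
residual = y − ŷ = -5 − (-6.142857) = 1.142857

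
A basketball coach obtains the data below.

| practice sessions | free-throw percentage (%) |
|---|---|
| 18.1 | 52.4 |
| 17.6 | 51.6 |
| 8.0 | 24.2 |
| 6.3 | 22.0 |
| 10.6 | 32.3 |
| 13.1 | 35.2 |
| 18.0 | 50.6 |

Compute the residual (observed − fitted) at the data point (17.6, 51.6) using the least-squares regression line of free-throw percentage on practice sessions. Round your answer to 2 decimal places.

n = 7, Σx = 91.7, Σy = 268.3, Σxy = 3903.1, Σx² = 1349.03
Sxx = Σx² − (Σx)²/n = 1349.03 − 1201.27 = 147.76
Sxy = Σxy − (Σx)(Σy)/n = 3903.1 − 3514.73 = 388.37
b = Sxy/Sxx = 388.37/147.76 = 2.628384
a = ȳ − b·x̄ = 38.328571 − 2.628384·13.1 = 3.896743
ŷ(17.6) = 3.896743 + 2.628384·17.6 = 50.156299
residual = y − ŷ = 51.6 − 50.156299 = 1.443701

1.44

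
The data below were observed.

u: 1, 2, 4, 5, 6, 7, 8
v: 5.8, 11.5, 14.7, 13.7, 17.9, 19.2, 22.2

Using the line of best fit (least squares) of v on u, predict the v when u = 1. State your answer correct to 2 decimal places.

7.42

n = 7, Σx = 33, Σy = 105, Σxy = 575.5, Σx² = 195
Sxx = Σx² − (Σx)²/n = 195 − 155.571429 = 39.428571
Sxy = Σxy − (Σx)(Σy)/n = 575.5 − 495 = 80.5
b = Sxy/Sxx = 80.5/39.428571 = 2.041667
a = ȳ − b·x̄ = 15 − 2.041667·4.714286 = 5.375
ŷ(1) = a + b·1 = 5.375 + 2.041667·1 = 7.416667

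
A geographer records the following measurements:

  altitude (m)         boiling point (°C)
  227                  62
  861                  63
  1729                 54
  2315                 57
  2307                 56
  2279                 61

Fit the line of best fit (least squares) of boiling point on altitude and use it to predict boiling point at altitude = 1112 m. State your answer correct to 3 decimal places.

n = 6, Σx = 9718, Σy = 353, Σxy = 561849, Σx² = 19657606
Sxx = Σx² − (Σx)²/n = 19657606 − 15739920.666667 = 3917685.333333
Sxy = Σxy − (Σx)(Σy)/n = 561849 − 571742.333333 = -9893.333333
b = Sxy/Sxx = -9893.333333/3917685.333333 = -0.002525
a = ȳ − b·x̄ = 58.833333 − (-0.002525)·1619.666667 = 62.923479
ŷ(1112) = a + b·1112 = 62.923479 + (-0.002525)·1112 = 60.115344

60.115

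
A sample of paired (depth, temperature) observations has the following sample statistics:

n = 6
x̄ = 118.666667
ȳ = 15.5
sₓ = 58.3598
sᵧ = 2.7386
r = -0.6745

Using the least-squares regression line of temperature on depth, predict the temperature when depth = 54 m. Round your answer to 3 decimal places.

17.547

b = r · sᵧ/sₓ = -0.6745 · 2.7386/58.3598 = -0.031652
a = ȳ − b·x̄ = 15.5 − (-0.031652)·118.666667 = 19.255999
ŷ(54) = a + b·54 = 19.255999 + (-0.031652)·54 = 17.546809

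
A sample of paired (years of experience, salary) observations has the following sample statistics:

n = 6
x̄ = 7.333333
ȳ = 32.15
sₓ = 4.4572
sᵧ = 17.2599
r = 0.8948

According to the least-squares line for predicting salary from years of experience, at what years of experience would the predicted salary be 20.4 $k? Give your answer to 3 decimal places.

b = r · sᵧ/sₓ = 0.8948 · 17.2599/4.4572 = 3.464991
a = ȳ − b·x̄ = 32.15 − 3.464991·7.333333 = 6.740066
Set a + b·x = 20.4: x = (20.4 − 6.740066) / 3.464991 = 3.942271

3.942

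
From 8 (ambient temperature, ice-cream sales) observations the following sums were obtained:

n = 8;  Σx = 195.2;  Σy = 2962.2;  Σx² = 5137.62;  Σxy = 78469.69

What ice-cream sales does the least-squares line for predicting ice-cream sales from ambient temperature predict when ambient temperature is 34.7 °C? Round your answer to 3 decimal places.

540.467

Sxx = Σx² − (Σx)²/n = 5137.62 − 4762.88 = 374.74
Sxy = Σxy − (Σx)(Σy)/n = 78469.69 − 72277.68 = 6192.01
b = Sxy/Sxx = 6192.01/374.74 = 16.523483
a = ȳ − b·x̄ = 370.275 − 16.523483·24.4 = -32.897984
ŷ(34.7) = a + b·34.7 = -32.897984 + 16.523483·34.7 = 540.466874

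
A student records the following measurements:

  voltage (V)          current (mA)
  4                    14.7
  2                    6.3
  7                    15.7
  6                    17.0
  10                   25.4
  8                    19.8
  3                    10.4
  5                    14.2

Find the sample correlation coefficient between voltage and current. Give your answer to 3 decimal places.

0.960

n = 8, Σx = 45, Σy = 123.5, Σxy = 797.9, Σx² = 303, Σy² = 2138.27
Sxx = Σx² − (Σx)²/n = 303 − 253.125 = 49.875
Sxy = Σxy − (Σx)(Σy)/n = 797.9 − 694.6875 = 103.2125
Syy = Σy² − (Σy)²/n = 2138.27 − 1906.53125 = 231.73875
r = Sxy/√(Sxx·Syy) = 103.2125/√(11557.970156) = 103.2125/107.508000 = 0.960045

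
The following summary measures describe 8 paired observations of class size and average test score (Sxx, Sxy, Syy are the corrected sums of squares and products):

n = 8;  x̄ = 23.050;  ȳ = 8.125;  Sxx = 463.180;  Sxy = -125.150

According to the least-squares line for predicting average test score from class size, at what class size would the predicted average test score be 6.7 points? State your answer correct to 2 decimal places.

b = Sxy/Sxx = -125.15/463.18 = -0.270197
a = ȳ − b·x̄ = 8.125 − (-0.270197)·23.05 = 14.353048
Set a + b·x = 6.7: x = (6.7 − 14.353048) / (-0.270197) = 28.323923

28.32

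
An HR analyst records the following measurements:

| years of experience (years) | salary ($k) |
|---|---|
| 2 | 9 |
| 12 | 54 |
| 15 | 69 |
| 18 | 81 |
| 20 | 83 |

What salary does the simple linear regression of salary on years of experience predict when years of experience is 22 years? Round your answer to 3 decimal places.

n = 5, Σx = 67, Σy = 296, Σxy = 4819, Σx² = 1097
Sxx = Σx² − (Σx)²/n = 1097 − 897.8 = 199.2
Sxy = Σxy − (Σx)(Σy)/n = 4819 − 3966.4 = 852.6
b = Sxy/Sxx = 852.6/199.2 = 4.280120
a = ȳ − b·x̄ = 59.2 − 4.280120·13.4 = 1.846386
ŷ(22) = a + b·22 = 1.846386 + 4.280120·22 = 96.009036

96.009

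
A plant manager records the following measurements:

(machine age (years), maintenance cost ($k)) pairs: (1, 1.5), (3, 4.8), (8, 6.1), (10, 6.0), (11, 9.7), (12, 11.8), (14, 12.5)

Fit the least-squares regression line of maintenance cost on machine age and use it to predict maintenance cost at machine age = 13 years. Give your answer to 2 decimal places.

n = 7, Σx = 59, Σy = 52.4, Σxy = 548, Σx² = 635
Sxx = Σx² − (Σx)²/n = 635 − 497.285714 = 137.714286
Sxy = Σxy − (Σx)(Σy)/n = 548 − 441.657143 = 106.342857
b = Sxy/Sxx = 106.342857/137.714286 = 0.772199
a = ȳ − b·x̄ = 7.485714 − 0.772199·8.428571 = 0.977178
ŷ(13) = a + b·13 = 0.977178 + 0.772199·13 = 11.015768

11.02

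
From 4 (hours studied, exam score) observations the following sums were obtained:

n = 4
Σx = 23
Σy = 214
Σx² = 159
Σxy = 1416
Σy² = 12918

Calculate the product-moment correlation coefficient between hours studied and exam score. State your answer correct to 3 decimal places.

Sxx = Σx² − (Σx)²/n = 159 − 132.25 = 26.75
Sxy = Σxy − (Σx)(Σy)/n = 1416 − 1230.5 = 185.5
Syy = Σy² − (Σy)²/n = 12918 − 11449 = 1469
r = Sxy/√(Sxx·Syy) = 185.5/√(39295.75) = 185.5/198.231557 = 0.935774

0.936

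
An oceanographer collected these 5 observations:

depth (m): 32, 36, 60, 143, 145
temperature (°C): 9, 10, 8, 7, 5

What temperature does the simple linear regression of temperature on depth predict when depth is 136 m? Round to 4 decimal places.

n = 5, Σx = 416, Σy = 39, Σxy = 2854, Σx² = 47394
Sxx = Σx² − (Σx)²/n = 47394 − 34611.2 = 12782.8
Sxy = Σxy − (Σx)(Σy)/n = 2854 − 3244.8 = -390.8
b = Sxy/Sxx = -390.8/12782.8 = -0.030572
a = ȳ − b·x̄ = 7.8 − (-0.030572)·83.2 = 10.343618
ŷ(136) = a + b·136 = 10.343618 + (-0.030572)·136 = 6.185781

6.1858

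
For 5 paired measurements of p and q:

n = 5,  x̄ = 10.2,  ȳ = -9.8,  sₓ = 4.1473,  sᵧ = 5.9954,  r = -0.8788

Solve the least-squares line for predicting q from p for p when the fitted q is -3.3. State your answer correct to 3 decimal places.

5.084

b = r · sᵧ/sₓ = -0.8788 · 5.9954/4.1473 = -1.270407
a = ȳ − b·x̄ = -9.8 − (-1.270407)·10.2 = 3.158148
Set a + b·x = -3.3: x = (-3.3 − 3.158148) / (-1.270407) = 5.083528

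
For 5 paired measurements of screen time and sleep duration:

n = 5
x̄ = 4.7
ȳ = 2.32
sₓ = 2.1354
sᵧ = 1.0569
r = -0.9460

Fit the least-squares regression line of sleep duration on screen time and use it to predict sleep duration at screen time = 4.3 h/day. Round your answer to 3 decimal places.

2.507

b = r · sᵧ/sₓ = -0.946 · 1.0569/2.1354 = -0.468216
a = ȳ − b·x̄ = 2.32 − (-0.468216)·4.7 = 4.520613
ŷ(4.3) = a + b·4.3 = 4.520613 + (-0.468216)·4.3 = 2.507286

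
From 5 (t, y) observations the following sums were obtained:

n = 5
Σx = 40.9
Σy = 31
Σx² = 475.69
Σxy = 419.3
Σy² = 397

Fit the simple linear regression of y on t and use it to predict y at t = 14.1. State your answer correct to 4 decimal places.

13.1516

Sxx = Σx² − (Σx)²/n = 475.69 − 334.562 = 141.128
Sxy = Σxy − (Σx)(Σy)/n = 419.3 − 253.58 = 165.72
b = Sxy/Sxx = 165.72/141.128 = 1.174253
a = ȳ − b·x̄ = 6.2 − 1.174253·8.18 = -3.405391
ŷ(14.1) = a + b·14.1 = -3.405391 + 1.174253·14.1 = 13.151579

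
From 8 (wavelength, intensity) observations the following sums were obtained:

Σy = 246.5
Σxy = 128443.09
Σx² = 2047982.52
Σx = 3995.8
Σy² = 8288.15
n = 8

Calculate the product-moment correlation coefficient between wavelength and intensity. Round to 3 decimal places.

0.885

Sxx = Σx² − (Σx)²/n = 2047982.52 − 1995802.205 = 52180.315
Sxy = Σxy − (Σx)(Σy)/n = 128443.09 − 123120.5875 = 5322.5025
Syy = Σy² − (Σy)²/n = 8288.15 − 7595.28125 = 692.86875
r = Sxy/√(Sxx·Syy) = 5322.5025/√(36154109.628656) = 5322.5025/6012.828754 = 0.885191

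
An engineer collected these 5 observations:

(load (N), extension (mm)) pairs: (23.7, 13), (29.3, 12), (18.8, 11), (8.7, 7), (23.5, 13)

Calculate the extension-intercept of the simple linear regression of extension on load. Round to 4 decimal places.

n = 5, Σx = 104, Σy = 56, Σxy = 1232.9, Σx² = 2401.56
Sxx = Σx² − (Σx)²/n = 2401.56 − 2163.2 = 238.36
Sxy = Σxy − (Σx)(Σy)/n = 1232.9 − 1164.8 = 68.1
b = Sxy/Sxx = 68.1/238.36 = 0.285702
a = ȳ − b·x̄ = 11.2 − 0.285702·20.8 = 5.257392

5.2574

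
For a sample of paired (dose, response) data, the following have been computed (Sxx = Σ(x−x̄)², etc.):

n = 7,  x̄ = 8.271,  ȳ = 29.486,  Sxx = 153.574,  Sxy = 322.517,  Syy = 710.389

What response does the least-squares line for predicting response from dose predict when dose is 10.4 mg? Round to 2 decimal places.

b = Sxy/Sxx = 322.517/153.574 = 2.100076
a = ȳ − b·x̄ = 29.486 − 2.100076·8.271 = 12.116275
ŷ(10.4) = a + b·10.4 = 12.116275 + 2.100076·10.4 = 33.957061

33.96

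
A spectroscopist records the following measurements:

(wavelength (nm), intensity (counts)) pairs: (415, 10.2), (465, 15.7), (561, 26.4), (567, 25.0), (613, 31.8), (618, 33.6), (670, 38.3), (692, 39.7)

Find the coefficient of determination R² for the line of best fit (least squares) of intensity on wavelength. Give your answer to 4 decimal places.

0.9930

n = 8, Σx = 4601, Σy = 220.7, Σxy = 133910.5, Σx² = 2710117, Σy² = 6855.67
Sxx = Σx² − (Σx)²/n = 2710117 − 2646150.125 = 63966.875
Sxy = Σxy − (Σx)(Σy)/n = 133910.5 − 126930.0875 = 6980.4125
Syy = Σy² − (Σy)²/n = 6855.67 − 6088.56125 = 767.10875
R² = Sxy²/(Sxx·Syy) = (6980.4125)²/(63966.875·767.10875) = 0.993002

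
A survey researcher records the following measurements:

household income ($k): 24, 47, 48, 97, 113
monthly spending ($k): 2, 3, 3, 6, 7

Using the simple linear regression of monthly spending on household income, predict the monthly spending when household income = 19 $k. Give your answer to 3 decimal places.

n = 5, Σx = 329, Σy = 21, Σxy = 1706, Σx² = 27267
Sxx = Σx² − (Σx)²/n = 27267 − 21648.2 = 5618.8
Sxy = Σxy − (Σx)(Σy)/n = 1706 − 1381.8 = 324.2
b = Sxy/Sxx = 324.2/5618.8 = 0.057699
a = ȳ − b·x̄ = 4.2 − 0.057699·65.8 = 0.403396
ŷ(19) = a + b·19 = 0.403396 + 0.057699·19 = 1.499680

1.500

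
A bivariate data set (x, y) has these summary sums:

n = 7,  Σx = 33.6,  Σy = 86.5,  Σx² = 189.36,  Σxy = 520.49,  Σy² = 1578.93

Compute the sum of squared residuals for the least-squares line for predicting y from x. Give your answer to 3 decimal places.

115.237

Sxx = Σx² − (Σx)²/n = 189.36 − 161.28 = 28.08
Sxy = Σxy − (Σx)(Σy)/n = 520.49 − 415.2 = 105.29
Syy = Σy² − (Σy)²/n = 1578.93 − 1068.892857 = 510.037143
b = Sxy/Sxx = 105.29/28.08 = 3.749644
SSE = Syy − b·Sxy = 510.037143 − 3.749644·105.29 = 115.237139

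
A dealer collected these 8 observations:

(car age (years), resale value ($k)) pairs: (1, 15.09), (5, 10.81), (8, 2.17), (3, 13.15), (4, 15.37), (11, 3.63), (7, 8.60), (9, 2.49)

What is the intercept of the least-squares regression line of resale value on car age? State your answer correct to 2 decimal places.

17.98

n = 8, Σx = 48, Σy = 71.31, Σxy = 309.97, Σx² = 366
Sxx = Σx² − (Σx)²/n = 366 − 288 = 78
Sxy = Σxy − (Σx)(Σy)/n = 309.97 − 427.86 = -117.89
b = Sxy/Sxx = -117.89/78 = -1.511410
a = ȳ − b·x̄ = 8.91375 − (-1.511410)·6 = 17.982212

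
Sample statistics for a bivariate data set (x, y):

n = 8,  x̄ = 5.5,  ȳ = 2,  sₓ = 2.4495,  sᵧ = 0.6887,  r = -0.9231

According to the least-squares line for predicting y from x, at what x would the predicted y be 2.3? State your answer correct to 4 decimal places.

4.3441

b = r · sᵧ/sₓ = -0.9231 · 0.6887/2.4495 = -0.259538
a = ȳ − b·x̄ = 2 − (-0.259538)·5.5 = 3.427460
Set a + b·x = 2.3: x = (2.3 − 3.427460) / (-0.259538) = 4.344101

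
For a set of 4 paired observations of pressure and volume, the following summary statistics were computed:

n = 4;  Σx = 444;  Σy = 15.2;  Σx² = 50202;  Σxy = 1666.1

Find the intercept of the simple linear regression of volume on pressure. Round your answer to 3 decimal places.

6.351

Sxx = Σx² − (Σx)²/n = 50202 − 49284 = 918
Sxy = Σxy − (Σx)(Σy)/n = 1666.1 − 1687.2 = -21.1
b = Sxy/Sxx = -21.1/918 = -0.022985
a = ȳ − b·x̄ = 3.8 − (-0.022985)·111 = 6.351307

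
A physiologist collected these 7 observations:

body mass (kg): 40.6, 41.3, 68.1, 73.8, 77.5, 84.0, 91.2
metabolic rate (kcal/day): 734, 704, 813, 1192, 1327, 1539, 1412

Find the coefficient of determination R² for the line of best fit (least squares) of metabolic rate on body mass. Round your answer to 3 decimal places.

n = 7, Σx = 476.5, Σy = 7721, Σxy = 563103.4, Σx² = 34817.79, Σy² = 9239399
Sxx = Σx² − (Σx)²/n = 34817.79 − 32436.035714 = 2381.754286
Sxy = Σxy − (Σx)(Σy)/n = 563103.4 − 525579.5 = 37523.9
Syy = Σy² − (Σy)²/n = 9239399 − 8516263 = 723136
R² = Sxy²/(Sxx·Syy) = (37523.9)²/(2381.754286·723136) = 0.817521

0.818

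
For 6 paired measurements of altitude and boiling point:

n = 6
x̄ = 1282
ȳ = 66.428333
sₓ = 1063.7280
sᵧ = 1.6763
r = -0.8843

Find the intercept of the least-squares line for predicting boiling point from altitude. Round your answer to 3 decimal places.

68.215

b = r · sᵧ/sₓ = -0.8843 · 1.6763/1063.728 = -0.001394
a = ȳ − b·x̄ = 66.428333 − (-0.001394)·1282 = 68.214857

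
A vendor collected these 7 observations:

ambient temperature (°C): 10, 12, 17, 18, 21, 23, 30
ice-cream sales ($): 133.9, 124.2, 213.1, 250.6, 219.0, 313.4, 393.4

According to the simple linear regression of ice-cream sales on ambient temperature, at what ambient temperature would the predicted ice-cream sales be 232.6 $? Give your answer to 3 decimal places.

18.510

n = 7, Σx = 131, Σy = 1647.6, Σxy = 34572.1, Σx² = 2727
Sxx = Σx² − (Σx)²/n = 2727 − 2451.571429 = 275.428571
Sxy = Σxy − (Σx)(Σy)/n = 34572.1 − 30833.657143 = 3738.442857
b = Sxy/Sxx = 3738.442857/275.428571 = 13.573185
a = ȳ − b·x̄ = 235.371429 − 13.573185·18.714286 = -18.641027
Set a + b·x = 232.6: x = (232.6 − (-18.641027)) / 13.573185 = 18.510102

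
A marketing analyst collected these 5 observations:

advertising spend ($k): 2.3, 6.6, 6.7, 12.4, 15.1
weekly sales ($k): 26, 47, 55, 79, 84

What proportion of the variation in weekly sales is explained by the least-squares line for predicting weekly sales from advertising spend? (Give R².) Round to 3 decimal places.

n = 5, Σx = 43.1, Σy = 291, Σxy = 2986.5, Σx² = 475.51, Σy² = 19207
Sxx = Σx² − (Σx)²/n = 475.51 − 371.522 = 103.988
Sxy = Σxy − (Σx)(Σy)/n = 2986.5 − 2508.42 = 478.08
Syy = Σy² − (Σy)²/n = 19207 − 16936.2 = 2270.8
R² = Sxy²/(Sxx·Syy) = (478.08)²/(103.988·2270.8) = 0.967919

0.968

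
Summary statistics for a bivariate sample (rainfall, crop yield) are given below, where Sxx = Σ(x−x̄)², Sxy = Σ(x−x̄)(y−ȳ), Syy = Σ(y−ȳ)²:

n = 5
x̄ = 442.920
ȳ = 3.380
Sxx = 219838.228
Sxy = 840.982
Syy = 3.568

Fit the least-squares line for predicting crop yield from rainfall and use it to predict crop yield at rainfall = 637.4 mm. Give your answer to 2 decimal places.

4.12

b = Sxy/Sxx = 840.982/219838.228 = 0.003825
a = ȳ − b·x̄ = 3.38 − 0.003825·442.92 = 1.685628
ŷ(637.4) = a + b·637.4 = 1.685628 + 0.003825·637.4 = 4.123975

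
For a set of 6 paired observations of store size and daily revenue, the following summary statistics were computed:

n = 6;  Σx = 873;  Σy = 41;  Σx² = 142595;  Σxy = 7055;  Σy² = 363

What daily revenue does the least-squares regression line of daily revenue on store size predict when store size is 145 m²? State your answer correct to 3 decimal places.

6.798

Sxx = Σx² − (Σx)²/n = 142595 − 127021.5 = 15573.5
Sxy = Σxy − (Σx)(Σy)/n = 7055 − 5965.5 = 1089.5
b = Sxy/Sxx = 1089.5/15573.5 = 0.069959
a = ȳ − b·x̄ = 6.833333 − 0.069959·145.5 = -3.345641
ŷ(145) = a + b·145 = -3.345641 + 0.069959·145 = 6.798354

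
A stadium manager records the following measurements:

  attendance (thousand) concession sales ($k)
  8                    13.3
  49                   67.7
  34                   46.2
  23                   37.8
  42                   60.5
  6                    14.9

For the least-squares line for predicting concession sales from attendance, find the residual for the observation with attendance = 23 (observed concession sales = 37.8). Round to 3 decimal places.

n = 6, Σx = 162, Σy = 240.4, Σxy = 8494.3, Σx² = 5950
Sxx = Σx² − (Σx)²/n = 5950 − 4374 = 1576
Sxy = Σxy − (Σx)(Σy)/n = 8494.3 − 6490.8 = 2003.5
b = Sxy/Sxx = 2003.5/1576 = 1.271256
a = ȳ − b·x̄ = 40.066667 − 1.271256·27 = 5.742745
ŷ(23) = 5.742745 + 1.271256·23 = 34.981641
residual = y − ŷ = 37.8 − 34.981641 = 2.818359

2.818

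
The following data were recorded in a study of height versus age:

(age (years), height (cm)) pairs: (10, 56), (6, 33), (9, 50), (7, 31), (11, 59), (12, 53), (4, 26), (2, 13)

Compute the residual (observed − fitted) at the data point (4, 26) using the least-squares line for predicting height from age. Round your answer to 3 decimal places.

2.438

n = 8, Σx = 61, Σy = 321, Σxy = 2840, Σx² = 551
Sxx = Σx² − (Σx)²/n = 551 − 465.125 = 85.875
Sxy = Σxy − (Σx)(Σy)/n = 2840 − 2447.625 = 392.375
b = Sxy/Sxx = 392.375/85.875 = 4.569141
a = ȳ − b·x̄ = 40.125 − 4.569141·7.625 = 5.285298
ŷ(4) = 5.285298 + 4.569141·4 = 23.561863
residual = y − ŷ = 26 − 23.561863 = 2.438137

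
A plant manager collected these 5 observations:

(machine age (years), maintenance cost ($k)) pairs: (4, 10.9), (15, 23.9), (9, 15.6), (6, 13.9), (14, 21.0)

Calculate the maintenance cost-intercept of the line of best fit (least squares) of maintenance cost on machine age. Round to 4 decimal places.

n = 5, Σx = 48, Σy = 85.3, Σxy = 919.9, Σx² = 554
Sxx = Σx² − (Σx)²/n = 554 − 460.8 = 93.2
Sxy = Σxy − (Σx)(Σy)/n = 919.9 − 818.88 = 101.02
b = Sxy/Sxx = 101.02/93.2 = 1.083906
a = ȳ − b·x̄ = 17.06 − 1.083906·9.6 = 6.654506

6.6545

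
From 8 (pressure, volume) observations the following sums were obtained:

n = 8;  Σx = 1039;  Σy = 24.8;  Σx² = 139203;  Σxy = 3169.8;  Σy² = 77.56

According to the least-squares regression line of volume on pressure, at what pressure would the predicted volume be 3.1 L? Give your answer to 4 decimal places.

Sxx = Σx² − (Σx)²/n = 139203 − 134940.125 = 4262.875
Sxy = Σxy − (Σx)(Σy)/n = 3169.8 − 3220.9 = -51.1
b = Sxy/Sxx = -51.1/4262.875 = -0.011987
a = ȳ − b·x̄ = 3.1 − (-0.011987)·129.875 = 4.656840
Set a + b·x = 3.1: x = (3.1 − 4.656840) / (-0.011987) = 129.875

129.8750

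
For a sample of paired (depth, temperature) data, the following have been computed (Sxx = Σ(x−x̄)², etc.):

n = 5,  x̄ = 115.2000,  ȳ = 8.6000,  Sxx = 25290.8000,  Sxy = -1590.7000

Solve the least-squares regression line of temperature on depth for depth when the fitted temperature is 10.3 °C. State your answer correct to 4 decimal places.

b = Sxy/Sxx = -1590.7/25290.8 = -0.062896
a = ȳ − b·x̄ = 8.6 − (-0.062896)·115.2 = 15.845664
Set a + b·x = 10.3: x = (10.3 − 15.845664) / (-0.062896) = 88.171421

88.1714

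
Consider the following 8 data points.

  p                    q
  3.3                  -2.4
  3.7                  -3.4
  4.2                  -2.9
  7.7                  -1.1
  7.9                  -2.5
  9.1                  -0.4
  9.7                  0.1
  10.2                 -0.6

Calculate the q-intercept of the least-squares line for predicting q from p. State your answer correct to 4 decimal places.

n = 8, Σx = 55.8, Σy = -13.2, Σxy = -69.69, Σx² = 444.86
Sxx = Σx² − (Σx)²/n = 444.86 − 389.205 = 55.655
Sxy = Σxy − (Σx)(Σy)/n = -69.69 − (-92.07) = 22.38
b = Sxy/Sxx = 22.38/55.655 = 0.402120
a = ȳ − b·x̄ = -1.65 − 0.402120·6.975 = -4.454788

-4.4548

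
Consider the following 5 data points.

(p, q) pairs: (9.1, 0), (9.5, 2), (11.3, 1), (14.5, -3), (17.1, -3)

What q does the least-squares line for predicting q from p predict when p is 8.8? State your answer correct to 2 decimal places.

1.46

n = 5, Σx = 61.5, Σy = -3, Σxy = -64.5, Σx² = 803.41
Sxx = Σx² − (Σx)²/n = 803.41 − 756.45 = 46.96
Sxy = Σxy − (Σx)(Σy)/n = -64.5 − (-36.9) = -27.6
b = Sxy/Sxx = -27.6/46.96 = -0.587734
a = ȳ − b·x̄ = -0.6 − (-0.587734)·12.3 = 6.629131
ŷ(8.8) = a + b·8.8 = 6.629131 + (-0.587734)·8.8 = 1.457070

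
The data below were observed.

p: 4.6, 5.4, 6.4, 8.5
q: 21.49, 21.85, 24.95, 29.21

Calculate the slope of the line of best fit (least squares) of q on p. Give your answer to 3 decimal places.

n = 4, Σx = 24.9, Σy = 97.5, Σxy = 624.809, Σx² = 163.53
Sxx = Σx² − (Σx)²/n = 163.53 − 155.0025 = 8.5275
Sxy = Σxy − (Σx)(Σy)/n = 624.809 − 606.9375 = 17.8715
b = Sxy/Sxx = 17.8715/8.5275 = 2.095749

2.096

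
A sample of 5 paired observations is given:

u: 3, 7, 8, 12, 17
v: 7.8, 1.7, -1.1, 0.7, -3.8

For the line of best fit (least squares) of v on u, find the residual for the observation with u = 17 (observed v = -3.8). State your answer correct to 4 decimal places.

n = 5, Σx = 47, Σy = 5.3, Σxy = -29.7, Σx² = 555
Sxx = Σx² − (Σx)²/n = 555 − 441.8 = 113.2
Sxy = Σxy − (Σx)(Σy)/n = -29.7 − 49.82 = -79.52
b = Sxy/Sxx = -79.52/113.2 = -0.702473
a = ȳ − b·x̄ = 1.06 − (-0.702473)·9.4 = 7.663251
ŷ(17) = 7.663251 + (-0.702473)·17 = -4.278799
residual = y − ŷ = -3.8 − (-4.278799) = 0.478799

0.4788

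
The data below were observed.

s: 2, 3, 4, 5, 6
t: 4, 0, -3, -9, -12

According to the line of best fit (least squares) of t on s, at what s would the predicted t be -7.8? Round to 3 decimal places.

n = 5, Σx = 20, Σy = -20, Σxy = -121, Σx² = 90
Sxx = Σx² − (Σx)²/n = 90 − 80 = 10
Sxy = Σxy − (Σx)(Σy)/n = -121 − (-80) = -41
b = Sxy/Sxx = -41/10 = -4.1
a = ȳ − b·x̄ = -4 − (-4.1)·4 = 12.4
Set a + b·x = -7.8: x = (-7.8 − 12.4) / (-4.1) = 4.926829

4.927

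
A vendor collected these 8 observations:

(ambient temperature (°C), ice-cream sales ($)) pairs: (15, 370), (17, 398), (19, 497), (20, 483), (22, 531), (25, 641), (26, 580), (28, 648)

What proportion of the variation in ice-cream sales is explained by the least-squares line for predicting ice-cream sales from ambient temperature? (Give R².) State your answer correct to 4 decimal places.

0.9288

n = 8, Σx = 172, Σy = 4148, Σxy = 92350, Σx² = 3844, Σy² = 2224748
Sxx = Σx² − (Σx)²/n = 3844 − 3698 = 146
Sxy = Σxy − (Σx)(Σy)/n = 92350 − 89182 = 3168
Syy = Σy² − (Σy)²/n = 2224748 − 2150738 = 74010
R² = Sxy²/(Sxx·Syy) = (3168)²/(146·74010) = 0.928810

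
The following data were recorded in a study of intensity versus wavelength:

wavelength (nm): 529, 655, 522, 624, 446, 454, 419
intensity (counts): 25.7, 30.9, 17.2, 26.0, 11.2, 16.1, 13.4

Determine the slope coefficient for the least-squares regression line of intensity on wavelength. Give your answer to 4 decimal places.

0.0756

n = 7, Σx = 3649, Σy = 140.5, Σxy = 76956.4, Σx² = 1951319
Sxx = Σx² − (Σx)²/n = 1951319 − 1902171.571429 = 49147.428571
Sxy = Σxy − (Σx)(Σy)/n = 76956.4 − 73240.642857 = 3715.757143
b = Sxy/Sxx = 3715.757143/49147.428571 = 0.075604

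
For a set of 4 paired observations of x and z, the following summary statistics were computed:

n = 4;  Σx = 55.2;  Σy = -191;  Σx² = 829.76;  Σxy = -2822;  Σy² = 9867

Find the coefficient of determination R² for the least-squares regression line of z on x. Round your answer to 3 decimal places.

Sxx = Σx² − (Σx)²/n = 829.76 − 761.76 = 68
Sxy = Σxy − (Σx)(Σy)/n = -2822 − (-2635.8) = -186.2
Syy = Σy² − (Σy)²/n = 9867 − 9120.25 = 746.75
R² = Sxy²/(Sxx·Syy) = (-186.2)²/(68·746.75) = 0.682771

0.683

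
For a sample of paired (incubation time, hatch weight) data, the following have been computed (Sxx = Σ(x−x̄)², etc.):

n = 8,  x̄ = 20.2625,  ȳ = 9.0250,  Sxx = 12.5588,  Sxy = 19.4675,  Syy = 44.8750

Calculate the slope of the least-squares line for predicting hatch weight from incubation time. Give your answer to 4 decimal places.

1.5501

b = Sxy/Sxx = 19.4675/12.5588 = 1.550108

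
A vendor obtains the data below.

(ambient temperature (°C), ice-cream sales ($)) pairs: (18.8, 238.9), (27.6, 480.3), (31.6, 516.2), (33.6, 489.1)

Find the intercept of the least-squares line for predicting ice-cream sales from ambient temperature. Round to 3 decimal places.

n = 4, Σx = 111.6, Σy = 1724.5, Σxy = 50493.28, Σx² = 3242.72
Sxx = Σx² − (Σx)²/n = 3242.72 − 3113.64 = 129.08
Sxy = Σxy − (Σx)(Σy)/n = 50493.28 − 48113.55 = 2379.73
b = Sxy/Sxx = 2379.73/129.08 = 18.436086
a = ȳ − b·x̄ = 431.125 − 18.436086·27.9 = -83.241804

-83.242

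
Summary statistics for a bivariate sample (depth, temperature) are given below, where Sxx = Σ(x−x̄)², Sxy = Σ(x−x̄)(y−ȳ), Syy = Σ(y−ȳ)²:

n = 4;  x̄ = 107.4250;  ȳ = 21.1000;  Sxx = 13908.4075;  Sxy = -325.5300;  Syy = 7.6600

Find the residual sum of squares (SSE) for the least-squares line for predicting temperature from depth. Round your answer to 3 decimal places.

b = Sxy/Sxx = -325.53/13908.4075 = -0.023405
SSE = Syy − b·Sxy = 7.66 − (-0.023405)·(-325.53) = 0.040883

0.041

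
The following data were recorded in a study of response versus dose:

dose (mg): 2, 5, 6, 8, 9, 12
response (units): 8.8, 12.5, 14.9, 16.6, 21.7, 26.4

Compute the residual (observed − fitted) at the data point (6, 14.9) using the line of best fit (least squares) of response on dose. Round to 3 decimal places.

-0.115

n = 6, Σx = 42, Σy = 100.9, Σxy = 814.4, Σx² = 354
Sxx = Σx² − (Σx)²/n = 354 − 294 = 60
Sxy = Σxy − (Σx)(Σy)/n = 814.4 − 706.3 = 108.1
b = Sxy/Sxx = 108.1/60 = 1.801667
a = ȳ − b·x̄ = 16.816667 − 1.801667·7 = 4.205
ŷ(6) = 4.205 + 1.801667·6 = 15.015
residual = y − ŷ = 14.9 − 15.015 = -0.115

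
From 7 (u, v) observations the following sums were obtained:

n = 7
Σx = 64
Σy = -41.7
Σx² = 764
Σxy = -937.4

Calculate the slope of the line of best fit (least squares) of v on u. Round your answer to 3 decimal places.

-3.109

Sxx = Σx² − (Σx)²/n = 764 − 585.142857 = 178.857143
Sxy = Σxy − (Σx)(Σy)/n = -937.4 − (-381.257143) = -556.142857
b = Sxy/Sxx = -556.142857/178.857143 = -3.109425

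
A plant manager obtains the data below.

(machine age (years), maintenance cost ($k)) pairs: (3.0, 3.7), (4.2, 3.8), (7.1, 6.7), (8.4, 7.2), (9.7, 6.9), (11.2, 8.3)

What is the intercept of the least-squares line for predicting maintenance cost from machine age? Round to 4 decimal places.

n = 6, Σx = 43.6, Σy = 36.6, Σxy = 295, Σx² = 367.14
Sxx = Σx² − (Σx)²/n = 367.14 − 316.826667 = 50.313333
Sxy = Σxy − (Σx)(Σy)/n = 295 − 265.96 = 29.04
b = Sxy/Sxx = 29.04/50.313333 = 0.577183
a = ȳ − b·x̄ = 6.1 − 0.577183·7.266667 = 1.905804

1.9058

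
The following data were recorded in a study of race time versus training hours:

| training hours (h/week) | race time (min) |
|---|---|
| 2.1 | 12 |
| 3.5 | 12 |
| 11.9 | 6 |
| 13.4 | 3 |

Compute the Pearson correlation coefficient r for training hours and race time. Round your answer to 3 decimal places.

n = 4, Σx = 30.9, Σy = 33, Σxy = 178.8, Σx² = 337.83, Σy² = 333
Sxx = Σx² − (Σx)²/n = 337.83 − 238.7025 = 99.1275
Sxy = Σxy − (Σx)(Σy)/n = 178.8 − 254.925 = -76.125
Syy = Σy² − (Σy)²/n = 333 − 272.25 = 60.75
r = Sxy/√(Sxx·Syy) = -76.125/√(6021.995625) = -76.125/77.601518 = -0.980973

-0.981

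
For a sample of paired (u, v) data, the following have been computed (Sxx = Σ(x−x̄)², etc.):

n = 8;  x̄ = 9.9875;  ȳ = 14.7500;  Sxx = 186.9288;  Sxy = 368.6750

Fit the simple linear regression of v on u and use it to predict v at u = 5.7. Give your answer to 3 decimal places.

b = Sxy/Sxx = 368.675/186.9288 = 1.972275
a = ȳ − b·x̄ = 14.75 − 1.972275·9.9875 = -4.948097
ŷ(5.7) = a + b·5.7 = -4.948097 + 1.972275·5.7 = 6.293871

6.294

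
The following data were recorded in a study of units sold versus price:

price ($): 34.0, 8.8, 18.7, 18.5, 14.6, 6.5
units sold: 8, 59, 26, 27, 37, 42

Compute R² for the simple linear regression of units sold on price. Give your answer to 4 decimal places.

n = 6, Σx = 101.1, Σy = 199, Σxy = 2590.1, Σx² = 2180.79, Σy² = 8083
Sxx = Σx² − (Σx)²/n = 2180.79 − 1703.535 = 477.255
Sxy = Σxy − (Σx)(Σy)/n = 2590.1 − 3353.15 = -763.05
Syy = Σy² − (Σy)²/n = 8083 − 6600.166667 = 1482.833333
R² = Sxy²/(Sxx·Syy) = (-763.05)²/(477.255·1482.833333) = 0.822741

0.8227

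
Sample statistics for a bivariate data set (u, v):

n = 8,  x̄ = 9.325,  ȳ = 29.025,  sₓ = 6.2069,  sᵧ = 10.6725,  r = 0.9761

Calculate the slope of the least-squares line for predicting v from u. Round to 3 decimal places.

b = r · sᵧ/sₓ = 0.9761 · 10.6725/6.2069 = 1.678362

1.678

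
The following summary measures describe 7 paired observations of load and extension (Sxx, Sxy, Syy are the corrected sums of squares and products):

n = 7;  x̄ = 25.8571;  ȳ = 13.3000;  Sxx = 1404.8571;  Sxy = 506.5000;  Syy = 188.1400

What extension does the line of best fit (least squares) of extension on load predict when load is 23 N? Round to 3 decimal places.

b = Sxy/Sxx = 506.5/1404.8571 = 0.360535
a = ȳ − b·x̄ = 13.3 − 0.360535·25.8571 = 3.977613
ŷ(23) = a + b·23 = 3.977613 + 0.360535·23 = 12.269916

12.270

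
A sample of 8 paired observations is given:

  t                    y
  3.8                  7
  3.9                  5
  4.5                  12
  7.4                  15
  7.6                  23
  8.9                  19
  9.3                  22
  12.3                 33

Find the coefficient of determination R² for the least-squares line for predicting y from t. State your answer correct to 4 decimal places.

0.9070

n = 8, Σx = 57.7, Σy = 136, Σxy = 1165.5, Σx² = 479.41, Σy² = 2906
Sxx = Σx² − (Σx)²/n = 479.41 − 416.16125 = 63.24875
Sxy = Σxy − (Σx)(Σy)/n = 1165.5 − 980.9 = 184.6
Syy = Σy² − (Σy)²/n = 2906 − 2312 = 594
R² = Sxy²/(Sxx·Syy) = (184.6)²/(63.24875·594) = 0.907037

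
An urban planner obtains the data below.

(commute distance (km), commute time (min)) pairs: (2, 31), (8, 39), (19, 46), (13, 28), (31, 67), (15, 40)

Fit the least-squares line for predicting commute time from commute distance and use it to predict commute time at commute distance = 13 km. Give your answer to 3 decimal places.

39.780

n = 6, Σx = 88, Σy = 251, Σxy = 4289, Σx² = 1784
Sxx = Σx² − (Σx)²/n = 1784 − 1290.666667 = 493.333333
Sxy = Σxy − (Σx)(Σy)/n = 4289 − 3681.333333 = 607.666667
b = Sxy/Sxx = 607.666667/493.333333 = 1.231757
a = ȳ − b·x̄ = 41.833333 − 1.231757·14.666667 = 23.767568
ŷ(13) = a + b·13 = 23.767568 + 1.231757·13 = 39.780405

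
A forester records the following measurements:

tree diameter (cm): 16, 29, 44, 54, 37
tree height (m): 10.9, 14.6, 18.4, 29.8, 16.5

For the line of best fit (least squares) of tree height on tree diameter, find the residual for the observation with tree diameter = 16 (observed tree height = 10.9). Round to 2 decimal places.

1.93

n = 5, Σx = 180, Σy = 90.2, Σxy = 3627.1, Σx² = 7318
Sxx = Σx² − (Σx)²/n = 7318 − 6480 = 838
Sxy = Σxy − (Σx)(Σy)/n = 3627.1 − 3247.2 = 379.9
b = Sxy/Sxx = 379.9/838 = 0.453341
a = ȳ − b·x̄ = 18.04 − 0.453341·36 = 1.719714
ŷ(16) = 1.719714 + 0.453341·16 = 8.973174
residual = y − ŷ = 10.9 − 8.973174 = 1.926826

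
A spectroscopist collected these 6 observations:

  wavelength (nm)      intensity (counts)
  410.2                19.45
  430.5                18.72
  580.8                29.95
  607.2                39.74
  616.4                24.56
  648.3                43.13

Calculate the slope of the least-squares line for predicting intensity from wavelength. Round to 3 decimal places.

n = 6, Σx = 3293.4, Σy = 175.55, Σxy = 100662.401, Σx² = 1859856.62
Sxx = Σx² − (Σx)²/n = 1859856.62 − 1807747.26 = 52109.36
Sxy = Σxy − (Σx)(Σy)/n = 100662.401 − 96359.395 = 4303.006
b = Sxy/Sxx = 4303.006/52109.36 = 0.082576

0.083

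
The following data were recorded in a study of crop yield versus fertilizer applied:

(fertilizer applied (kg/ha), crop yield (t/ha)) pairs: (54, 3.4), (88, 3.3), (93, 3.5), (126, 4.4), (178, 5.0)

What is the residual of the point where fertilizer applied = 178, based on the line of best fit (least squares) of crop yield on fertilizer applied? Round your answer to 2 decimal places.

n = 5, Σx = 539, Σy = 19.6, Σxy = 2243.9, Σx² = 66869
Sxx = Σx² − (Σx)²/n = 66869 − 58104.2 = 8764.8
Sxy = Σxy − (Σx)(Σy)/n = 2243.9 − 2112.88 = 131.02
b = Sxy/Sxx = 131.02/8764.8 = 0.014948
a = ȳ − b·x̄ = 3.92 − 0.014948·107.8 = 2.308559
ŷ(178) = 2.308559 + 0.014948·178 = 4.969380
residual = y − ŷ = 5.0 − 4.969380 = 0.030620

0.03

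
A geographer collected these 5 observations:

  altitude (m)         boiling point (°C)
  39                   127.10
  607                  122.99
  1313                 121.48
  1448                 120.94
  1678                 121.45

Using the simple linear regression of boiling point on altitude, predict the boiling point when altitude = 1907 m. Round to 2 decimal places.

n = 5, Σx = 5085, Σy = 613.96, Σxy = 618029.29, Σx² = 7006327
Sxx = Σx² − (Σx)²/n = 7006327 − 5171445 = 1834882
Sxy = Σxy − (Σx)(Σy)/n = 618029.29 − 624397.32 = -6368.03
b = Sxy/Sxx = -6368.03/1834882 = -0.003471
a = ȳ − b·x̄ = 122.792 − (-0.003471)·1017 = 126.321538
ŷ(1907) = a + b·1907 = 126.321538 + (-0.003471)·1907 = 119.703220

119.70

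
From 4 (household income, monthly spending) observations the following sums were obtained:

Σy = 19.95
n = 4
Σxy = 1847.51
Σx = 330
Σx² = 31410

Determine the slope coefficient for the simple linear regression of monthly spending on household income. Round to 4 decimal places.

0.0482

Sxx = Σx² − (Σx)²/n = 31410 − 27225 = 4185
Sxy = Σxy − (Σx)(Σy)/n = 1847.51 − 1645.875 = 201.635
b = Sxy/Sxx = 201.635/4185 = 0.048180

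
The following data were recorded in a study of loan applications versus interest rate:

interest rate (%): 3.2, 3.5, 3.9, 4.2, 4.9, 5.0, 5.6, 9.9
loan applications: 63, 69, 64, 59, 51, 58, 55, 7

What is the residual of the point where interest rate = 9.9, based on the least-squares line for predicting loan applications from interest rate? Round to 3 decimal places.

-2.757

n = 8, Σx = 40.2, Σy = 426, Σxy = 1857.7, Σx² = 233.72
Sxx = Σx² − (Σx)²/n = 233.72 − 202.005 = 31.715
Sxy = Σxy − (Σx)(Σy)/n = 1857.7 − 2140.65 = -282.95
b = Sxy/Sxx = -282.95/31.715 = -8.921646
a = ȳ − b·x̄ = 53.25 − (-8.921646)·5.025 = 98.081271
ŷ(9.9) = 98.081271 + (-8.921646)·9.9 = 9.756976
residual = y − ŷ = 7 − 9.756976 = -2.756976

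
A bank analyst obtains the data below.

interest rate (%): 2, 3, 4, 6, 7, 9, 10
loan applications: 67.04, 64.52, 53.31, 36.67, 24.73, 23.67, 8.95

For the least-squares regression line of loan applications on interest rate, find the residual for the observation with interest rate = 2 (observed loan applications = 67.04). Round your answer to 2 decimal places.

n = 7, Σx = 41, Σy = 278.89, Σxy = 1236.54, Σx² = 295
Sxx = Σx² − (Σx)²/n = 295 − 240.142857 = 54.857143
Sxy = Σxy − (Σx)(Σy)/n = 1236.54 − 1633.498571 = -396.958571
b = Sxy/Sxx = -396.958571/54.857143 = -7.236224
a = ȳ − b·x̄ = 39.841429 − (-7.236224)·5.857143 = 82.225026
ŷ(2) = 82.225026 + (-7.236224)·2 = 67.752578
residual = y − ŷ = 67.04 − 67.752578 = -0.712578

-0.71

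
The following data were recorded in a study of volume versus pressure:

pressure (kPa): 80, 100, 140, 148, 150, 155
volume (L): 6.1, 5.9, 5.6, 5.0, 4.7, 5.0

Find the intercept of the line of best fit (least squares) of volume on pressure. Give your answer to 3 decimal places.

7.494

n = 6, Σx = 773, Σy = 32.3, Σxy = 4082, Σx² = 104429
Sxx = Σx² − (Σx)²/n = 104429 − 99588.166667 = 4840.833333
Sxy = Σxy − (Σx)(Σy)/n = 4082 − 4161.316667 = -79.316667
b = Sxy/Sxx = -79.316667/4840.833333 = -0.016385
a = ȳ − b·x̄ = 5.383333 − (-0.016385)·128.833333 = 7.494257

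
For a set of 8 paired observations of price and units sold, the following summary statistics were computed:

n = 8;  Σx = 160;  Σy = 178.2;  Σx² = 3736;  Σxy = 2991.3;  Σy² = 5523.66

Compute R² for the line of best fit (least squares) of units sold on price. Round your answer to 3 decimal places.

Sxx = Σx² − (Σx)²/n = 3736 − 3200 = 536
Sxy = Σxy − (Σx)(Σy)/n = 2991.3 − 3564 = -572.7
Syy = Σy² − (Σy)²/n = 5523.66 − 3969.405 = 1554.255
R² = Sxy²/(Sxx·Syy) = (-572.7)²/(536·1554.255) = 0.393702

0.394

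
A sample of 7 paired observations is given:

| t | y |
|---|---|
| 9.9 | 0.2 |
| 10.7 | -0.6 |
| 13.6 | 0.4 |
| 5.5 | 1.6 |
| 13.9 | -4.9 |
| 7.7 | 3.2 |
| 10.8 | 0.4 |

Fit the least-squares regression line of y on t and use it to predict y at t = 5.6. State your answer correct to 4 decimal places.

n = 7, Σx = 72.1, Σy = 0.3, Σxy = -29.35, Σx² = 796.85
Sxx = Σx² − (Σx)²/n = 796.85 − 742.63 = 54.22
Sxy = Σxy − (Σx)(Σy)/n = -29.35 − 3.09 = -32.44
b = Sxy/Sxx = -32.44/54.22 = -0.598303
a = ȳ − b·x̄ = 0.042857 − (-0.598303)·10.3 = 6.205380
ŷ(5.6) = a + b·5.6 = 6.205380 + (-0.598303)·5.6 = 2.854882

2.8549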